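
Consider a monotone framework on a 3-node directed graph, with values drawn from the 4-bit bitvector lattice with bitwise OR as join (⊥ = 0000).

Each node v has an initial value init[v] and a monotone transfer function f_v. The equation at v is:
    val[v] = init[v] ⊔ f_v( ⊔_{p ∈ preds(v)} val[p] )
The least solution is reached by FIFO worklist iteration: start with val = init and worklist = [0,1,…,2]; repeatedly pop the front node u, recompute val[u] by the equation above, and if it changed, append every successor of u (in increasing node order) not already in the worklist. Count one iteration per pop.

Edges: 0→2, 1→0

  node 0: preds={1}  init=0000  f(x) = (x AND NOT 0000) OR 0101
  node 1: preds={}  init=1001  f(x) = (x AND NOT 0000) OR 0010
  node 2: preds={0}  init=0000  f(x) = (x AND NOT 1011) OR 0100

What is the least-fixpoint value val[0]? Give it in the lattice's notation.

Worklist (5 pops):
  #1 pop 0: in=1001 → 1101 (was 0000); enqueue []
  #2 pop 1: in=0000 → 1011 (was 1001); enqueue [0]
  #3 pop 2: in=1101 → 0100 (was 0000); enqueue []
  #4 pop 0: in=1011 → 1111 (was 1101); enqueue [2]
  #5 pop 2: in=1111 → 0100 (no change)

Fixpoint:
  val[0] = 1111
  val[1] = 1011
  val[2] = 0100

1111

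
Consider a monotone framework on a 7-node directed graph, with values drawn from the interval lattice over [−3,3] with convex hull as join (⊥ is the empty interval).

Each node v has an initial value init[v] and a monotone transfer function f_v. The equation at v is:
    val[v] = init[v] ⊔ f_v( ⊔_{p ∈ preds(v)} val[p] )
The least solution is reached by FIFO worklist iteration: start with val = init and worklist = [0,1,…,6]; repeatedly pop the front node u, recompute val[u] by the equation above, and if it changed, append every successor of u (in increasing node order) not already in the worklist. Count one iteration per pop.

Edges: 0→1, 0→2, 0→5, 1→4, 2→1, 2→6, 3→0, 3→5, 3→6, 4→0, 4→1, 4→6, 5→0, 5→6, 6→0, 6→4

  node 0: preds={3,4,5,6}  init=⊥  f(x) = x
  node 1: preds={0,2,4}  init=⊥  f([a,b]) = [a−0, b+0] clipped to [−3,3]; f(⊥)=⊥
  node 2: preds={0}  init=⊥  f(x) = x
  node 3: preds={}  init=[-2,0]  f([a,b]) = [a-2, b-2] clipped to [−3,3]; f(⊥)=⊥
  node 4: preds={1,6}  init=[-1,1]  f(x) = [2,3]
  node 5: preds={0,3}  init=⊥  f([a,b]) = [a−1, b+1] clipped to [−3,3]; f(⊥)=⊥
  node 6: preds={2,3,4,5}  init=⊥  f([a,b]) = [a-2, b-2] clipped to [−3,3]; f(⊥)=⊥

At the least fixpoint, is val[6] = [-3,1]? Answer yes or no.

Worklist (17 pops):
  #1 pop 0: in=[-2,1] → [-2,1] (was ⊥); enqueue []
  #2 pop 1: in=[-2,1] → [-2,1] (was ⊥); enqueue []
  #3 pop 2: in=[-2,1] → [-2,1] (was ⊥); enqueue [1]
  #4 pop 3: in=⊥ → [-2,0] (no change)
  #5 pop 4: in=[-2,1] → [-1,3] (was [-1,1]); enqueue [0]
  #6 pop 5: in=[-2,1] → [-3,2] (was ⊥); enqueue []
  #7 pop 6: in=[-3,3] → [-3,1] (was ⊥); enqueue [4]
  #8 pop 1: in=[-2,3] → [-2,3] (was [-2,1]); enqueue []
  #9 pop 0: in=[-3,3] → [-3,3] (was [-2,1]); enqueue [1,2,5]
  #10 pop 4: in=[-3,3] → [-1,3] (no change)
  #11 pop 1: in=[-3,3] → [-3,3] (was [-2,3]); enqueue [4]
  #12 pop 2: in=[-3,3] → [-3,3] (was [-2,1]); enqueue [1,6]
  #13 pop 5: in=[-3,3] → [-3,3] (was [-3,2]); enqueue [0]
  #14 pop 4: in=[-3,3] → [-1,3] (no change)
  #15 pop 1: in=[-3,3] → [-3,3] (no change)
  #16 pop 6: in=[-3,3] → [-3,1] (no change)
  #17 pop 0: in=[-3,3] → [-3,3] (no change)

Fixpoint:
  val[0] = [-3,3]
  val[1] = [-3,3]
  val[2] = [-3,3]
  val[3] = [-2,0]
  val[4] = [-1,3]
  val[5] = [-3,3]
  val[6] = [-3,1]

yes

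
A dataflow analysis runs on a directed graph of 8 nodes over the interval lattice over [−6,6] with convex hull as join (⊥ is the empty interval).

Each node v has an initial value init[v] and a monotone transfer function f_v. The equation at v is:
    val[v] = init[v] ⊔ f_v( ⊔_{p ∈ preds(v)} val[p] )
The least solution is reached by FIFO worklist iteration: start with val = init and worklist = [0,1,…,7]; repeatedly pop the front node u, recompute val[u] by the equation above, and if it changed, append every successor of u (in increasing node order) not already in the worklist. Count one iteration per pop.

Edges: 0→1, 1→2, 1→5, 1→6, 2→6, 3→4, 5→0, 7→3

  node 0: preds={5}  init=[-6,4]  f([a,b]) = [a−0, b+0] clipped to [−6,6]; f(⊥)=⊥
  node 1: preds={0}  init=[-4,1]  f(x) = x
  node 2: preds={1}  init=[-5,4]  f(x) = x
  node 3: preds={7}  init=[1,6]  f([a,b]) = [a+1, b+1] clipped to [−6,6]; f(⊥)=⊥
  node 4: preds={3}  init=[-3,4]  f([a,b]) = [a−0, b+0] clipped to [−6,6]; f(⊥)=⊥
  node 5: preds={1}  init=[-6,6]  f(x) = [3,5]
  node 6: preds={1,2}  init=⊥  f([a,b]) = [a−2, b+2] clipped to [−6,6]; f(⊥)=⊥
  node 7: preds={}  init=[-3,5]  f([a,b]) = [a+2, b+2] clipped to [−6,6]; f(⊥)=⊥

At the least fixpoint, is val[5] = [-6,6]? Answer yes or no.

Trace (8 dequeues):
  [1] u=0 | in [-6,6] | out [-6,6] | prev [-6,4] | push {}
  [2] u=1 | in [-6,6] | out [-6,6] | prev [-4,1] | push {}
  [3] u=2 | in [-6,6] | out [-6,6] | prev [-5,4] | push {}
  [4] u=3 | in [-3,5] | out [-2,6] | prev [1,6] | push {}
  [5] u=4 | in [-2,6] | out [-3,6] | prev [-3,4] | push {}
  [6] u=5 | in [-6,6] | out [-6,6] | ==
  [7] u=6 | in [-6,6] | out [-6,6] | prev ⊥ | push {}
  [8] u=7 | in ⊥ | out [-3,5] | ==

Converged values:
  [0] [-6,6]
  [1] [-6,6]
  [2] [-6,6]
  [3] [-2,6]
  [4] [-3,6]
  [5] [-6,6]
  [6] [-6,6]
  [7] [-3,5]

yes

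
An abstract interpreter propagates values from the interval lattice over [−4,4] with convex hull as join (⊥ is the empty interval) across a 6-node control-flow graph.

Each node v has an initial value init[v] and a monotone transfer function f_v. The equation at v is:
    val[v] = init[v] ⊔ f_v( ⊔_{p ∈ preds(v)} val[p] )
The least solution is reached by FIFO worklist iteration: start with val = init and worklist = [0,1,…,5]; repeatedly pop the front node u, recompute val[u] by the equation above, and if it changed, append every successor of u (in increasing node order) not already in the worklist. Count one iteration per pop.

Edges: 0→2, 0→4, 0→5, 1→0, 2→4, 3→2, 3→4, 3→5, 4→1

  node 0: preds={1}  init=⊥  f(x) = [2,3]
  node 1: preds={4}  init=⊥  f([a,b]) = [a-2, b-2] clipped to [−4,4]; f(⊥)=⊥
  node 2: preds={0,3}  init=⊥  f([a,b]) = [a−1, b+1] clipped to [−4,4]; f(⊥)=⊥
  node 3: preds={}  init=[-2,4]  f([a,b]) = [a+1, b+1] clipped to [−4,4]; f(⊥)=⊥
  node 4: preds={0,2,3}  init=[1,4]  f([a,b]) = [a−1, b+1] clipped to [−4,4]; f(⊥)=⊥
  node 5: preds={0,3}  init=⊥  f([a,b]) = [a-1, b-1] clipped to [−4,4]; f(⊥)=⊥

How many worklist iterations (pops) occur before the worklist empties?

9

Trace (9 dequeues):
  [1] u=0 | in ⊥ | out [2,3] | prev ⊥ | push {}
  [2] u=1 | in [1,4] | out [-1,2] | prev ⊥ | push {0}
  [3] u=2 | in [-2,4] | out [-3,4] | prev ⊥ | push {}
  [4] u=3 | in ⊥ | out [-2,4] | ==
  [5] u=4 | in [-3,4] | out [-4,4] | prev [1,4] | push {1}
  [6] u=5 | in [-2,4] | out [-3,3] | prev ⊥ | push {}
  [7] u=0 | in [-1,2] | out [2,3] | ==
  [8] u=1 | in [-4,4] | out [-4,2] | prev [-1,2] | push {0}
  [9] u=0 | in [-4,2] | out [2,3] | ==

Converged values:
  [0] [2,3]
  [1] [-4,2]
  [2] [-3,4]
  [3] [-2,4]
  [4] [-4,4]
  [5] [-3,3]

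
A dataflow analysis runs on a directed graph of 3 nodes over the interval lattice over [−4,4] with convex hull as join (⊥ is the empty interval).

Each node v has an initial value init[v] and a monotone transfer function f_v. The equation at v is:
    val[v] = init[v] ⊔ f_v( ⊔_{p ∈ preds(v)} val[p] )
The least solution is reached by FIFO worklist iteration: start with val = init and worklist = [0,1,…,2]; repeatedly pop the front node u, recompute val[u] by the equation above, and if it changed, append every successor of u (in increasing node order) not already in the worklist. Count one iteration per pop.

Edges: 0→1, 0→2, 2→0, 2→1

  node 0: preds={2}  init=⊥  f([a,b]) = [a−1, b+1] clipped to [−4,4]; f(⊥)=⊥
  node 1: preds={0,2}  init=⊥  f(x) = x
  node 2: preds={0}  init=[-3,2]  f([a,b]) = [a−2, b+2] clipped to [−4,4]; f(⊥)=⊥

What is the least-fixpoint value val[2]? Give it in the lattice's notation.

[-4,4]

Iteration log — 6 steps:
  step 1. node 0  ⊔preds=[-3,2]  new=[-4,3]  old=⊥  +wl: 
  step 2. node 1  ⊔preds=[-4,3]  new=[-4,3]  old=⊥  +wl: 
  step 3. node 2  ⊔preds=[-4,3]  new=[-4,4]  old=[-3,2]  +wl: 0,1
  step 4. node 0  ⊔preds=[-4,4]  new=[-4,4]  old=[-4,3]  +wl: 2
  step 5. node 1  ⊔preds=[-4,4]  new=[-4,4]  old=[-4,3]  +wl: 
  step 6. node 2  ⊔preds=[-4,4]  new=[-4,4]  stable

Least fixpoint reached:
  node 0: [-4,4]
  node 1: [-4,4]
  node 2: [-4,4]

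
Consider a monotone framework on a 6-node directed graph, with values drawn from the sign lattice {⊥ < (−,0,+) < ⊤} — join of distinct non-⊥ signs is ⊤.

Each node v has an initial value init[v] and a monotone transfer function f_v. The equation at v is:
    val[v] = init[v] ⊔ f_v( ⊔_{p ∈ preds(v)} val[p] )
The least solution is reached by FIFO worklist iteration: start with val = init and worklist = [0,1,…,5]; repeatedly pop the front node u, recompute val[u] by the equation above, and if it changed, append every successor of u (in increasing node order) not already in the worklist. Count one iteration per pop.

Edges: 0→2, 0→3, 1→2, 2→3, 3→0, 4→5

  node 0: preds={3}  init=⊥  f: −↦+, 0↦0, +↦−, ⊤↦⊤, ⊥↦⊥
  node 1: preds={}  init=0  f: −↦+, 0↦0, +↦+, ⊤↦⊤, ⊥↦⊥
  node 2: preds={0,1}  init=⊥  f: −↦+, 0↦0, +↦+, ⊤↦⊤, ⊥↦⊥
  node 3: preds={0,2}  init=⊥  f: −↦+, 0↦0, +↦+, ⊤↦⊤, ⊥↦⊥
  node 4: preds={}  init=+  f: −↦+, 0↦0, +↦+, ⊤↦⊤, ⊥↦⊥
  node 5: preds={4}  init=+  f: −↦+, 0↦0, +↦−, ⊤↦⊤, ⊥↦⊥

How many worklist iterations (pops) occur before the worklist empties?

9

Worklist (9 pops):
  #1 pop 0: in=⊥ → ⊥ (no change)
  #2 pop 1: in=⊥ → 0 (no change)
  #3 pop 2: in=0 → 0 (was ⊥); enqueue []
  #4 pop 3: in=0 → 0 (was ⊥); enqueue [0]
  #5 pop 4: in=⊥ → + (no change)
  #6 pop 5: in=+ → ⊤ (was +); enqueue []
  #7 pop 0: in=0 → 0 (was ⊥); enqueue [2,3]
  #8 pop 2: in=0 → 0 (no change)
  #9 pop 3: in=0 → 0 (no change)

Fixpoint:
  val[0] = 0
  val[1] = 0
  val[2] = 0
  val[3] = 0
  val[4] = +
  val[5] = ⊤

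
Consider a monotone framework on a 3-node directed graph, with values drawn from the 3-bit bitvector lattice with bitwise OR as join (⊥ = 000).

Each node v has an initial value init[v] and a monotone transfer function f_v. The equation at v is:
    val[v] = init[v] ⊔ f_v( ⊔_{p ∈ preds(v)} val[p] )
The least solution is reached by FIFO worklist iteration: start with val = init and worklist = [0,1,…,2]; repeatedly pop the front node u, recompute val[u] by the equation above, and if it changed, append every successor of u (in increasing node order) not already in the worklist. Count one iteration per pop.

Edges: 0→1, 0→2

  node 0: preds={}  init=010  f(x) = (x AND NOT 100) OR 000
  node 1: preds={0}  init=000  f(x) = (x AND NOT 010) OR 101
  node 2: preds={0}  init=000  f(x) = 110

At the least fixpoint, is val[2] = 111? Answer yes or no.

no

Trace (3 dequeues):
  [1] u=0 | in 000 | out 010 | ==
  [2] u=1 | in 010 | out 101 | prev 000 | push {}
  [3] u=2 | in 010 | out 110 | prev 000 | push {}

Converged values:
  [0] 010
  [1] 101
  [2] 110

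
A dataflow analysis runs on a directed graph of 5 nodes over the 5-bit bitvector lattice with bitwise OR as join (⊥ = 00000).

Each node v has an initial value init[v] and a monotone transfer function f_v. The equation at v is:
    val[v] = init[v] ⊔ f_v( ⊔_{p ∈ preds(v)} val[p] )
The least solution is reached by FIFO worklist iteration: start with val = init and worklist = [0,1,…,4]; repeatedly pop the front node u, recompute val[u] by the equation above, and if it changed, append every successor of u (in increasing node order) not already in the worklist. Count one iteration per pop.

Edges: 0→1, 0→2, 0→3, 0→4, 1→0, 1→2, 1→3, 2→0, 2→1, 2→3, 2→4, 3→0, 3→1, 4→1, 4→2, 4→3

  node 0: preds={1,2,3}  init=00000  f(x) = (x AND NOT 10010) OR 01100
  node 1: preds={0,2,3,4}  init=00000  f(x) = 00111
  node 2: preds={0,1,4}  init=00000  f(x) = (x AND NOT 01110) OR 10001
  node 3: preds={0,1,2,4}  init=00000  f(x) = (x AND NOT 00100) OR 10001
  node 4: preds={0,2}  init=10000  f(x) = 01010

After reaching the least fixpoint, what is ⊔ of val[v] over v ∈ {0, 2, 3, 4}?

Worklist (10 pops):
  #1 pop 0: in=00000 → 01100 (was 00000); enqueue []
  #2 pop 1: in=11100 → 00111 (was 00000); enqueue [0]
  #3 pop 2: in=11111 → 10001 (was 00000); enqueue [1]
  #4 pop 3: in=11111 → 11011 (was 00000); enqueue []
  #5 pop 4: in=11101 → 11010 (was 10000); enqueue [2,3]
  #6 pop 0: in=11111 → 01101 (was 01100); enqueue [4]
  #7 pop 1: in=11111 → 00111 (no change)
  #8 pop 2: in=11111 → 10001 (no change)
  #9 pop 3: in=11111 → 11011 (no change)
  #10 pop 4: in=11101 → 11010 (no change)

Fixpoint:
  val[0] = 01101
  val[1] = 00111
  val[2] = 10001
  val[3] = 11011
  val[4] = 11010

11111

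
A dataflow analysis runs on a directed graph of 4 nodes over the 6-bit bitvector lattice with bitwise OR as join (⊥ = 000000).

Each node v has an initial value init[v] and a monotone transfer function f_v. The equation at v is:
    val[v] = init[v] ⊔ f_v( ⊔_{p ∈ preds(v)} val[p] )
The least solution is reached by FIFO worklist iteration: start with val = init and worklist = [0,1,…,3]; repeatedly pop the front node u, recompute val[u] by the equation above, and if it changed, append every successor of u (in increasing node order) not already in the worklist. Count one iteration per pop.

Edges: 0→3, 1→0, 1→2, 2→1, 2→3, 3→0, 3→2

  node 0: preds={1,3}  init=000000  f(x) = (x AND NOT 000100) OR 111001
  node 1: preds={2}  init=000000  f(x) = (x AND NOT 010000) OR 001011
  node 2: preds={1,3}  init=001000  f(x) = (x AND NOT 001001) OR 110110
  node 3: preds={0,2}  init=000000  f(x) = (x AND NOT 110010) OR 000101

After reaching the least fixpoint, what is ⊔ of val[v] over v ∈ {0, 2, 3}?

111111

Worklist (9 pops):
  #1 pop 0: in=000000 → 111001 (was 000000); enqueue []
  #2 pop 1: in=001000 → 001011 (was 000000); enqueue [0]
  #3 pop 2: in=001011 → 111110 (was 001000); enqueue [1]
  #4 pop 3: in=111111 → 001101 (was 000000); enqueue [2]
  #5 pop 0: in=001111 → 111011 (was 111001); enqueue [3]
  #6 pop 1: in=111110 → 101111 (was 001011); enqueue [0]
  #7 pop 2: in=101111 → 111110 (no change)
  #8 pop 3: in=111111 → 001101 (no change)
  #9 pop 0: in=101111 → 111011 (no change)

Fixpoint:
  val[0] = 111011
  val[1] = 101111
  val[2] = 111110
  val[3] = 001101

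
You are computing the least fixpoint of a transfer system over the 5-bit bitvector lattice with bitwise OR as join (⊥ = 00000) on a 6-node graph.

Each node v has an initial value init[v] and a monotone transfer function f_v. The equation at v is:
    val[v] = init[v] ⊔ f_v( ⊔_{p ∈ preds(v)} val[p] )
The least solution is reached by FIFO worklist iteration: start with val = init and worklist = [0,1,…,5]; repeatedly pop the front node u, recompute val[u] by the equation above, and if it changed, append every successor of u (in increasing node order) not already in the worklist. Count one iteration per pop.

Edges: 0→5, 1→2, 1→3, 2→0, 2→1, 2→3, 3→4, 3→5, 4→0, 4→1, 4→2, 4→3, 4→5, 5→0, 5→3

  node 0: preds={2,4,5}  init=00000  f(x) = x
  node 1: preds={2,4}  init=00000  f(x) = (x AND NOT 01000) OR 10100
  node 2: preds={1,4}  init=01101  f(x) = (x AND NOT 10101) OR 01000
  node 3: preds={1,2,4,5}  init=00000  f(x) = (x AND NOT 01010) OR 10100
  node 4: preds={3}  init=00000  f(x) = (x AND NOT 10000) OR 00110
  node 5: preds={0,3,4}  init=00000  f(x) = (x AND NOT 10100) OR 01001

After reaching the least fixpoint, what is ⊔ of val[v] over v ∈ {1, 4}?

10111

Trace (13 dequeues):
  [1] u=0 | in 01101 | out 01101 | prev 00000 | push {}
  [2] u=1 | in 01101 | out 10101 | prev 00000 | push {}
  [3] u=2 | in 10101 | out 01101 | ==
  [4] u=3 | in 11101 | out 10101 | prev 00000 | push {}
  [5] u=4 | in 10101 | out 00111 | prev 00000 | push {0,1,2,3}
  [6] u=5 | in 11111 | out 01011 | prev 00000 | push {}
  [7] u=0 | in 01111 | out 01111 | prev 01101 | push {5}
  [8] u=1 | in 01111 | out 10111 | prev 10101 | push {}
  [9] u=2 | in 10111 | out 01111 | prev 01101 | push {0,1}
  [10] u=3 | in 11111 | out 10101 | ==
  [11] u=5 | in 11111 | out 01011 | ==
  [12] u=0 | in 01111 | out 01111 | ==
  [13] u=1 | in 01111 | out 10111 | ==

Converged values:
  [0] 01111
  [1] 10111
  [2] 01111
  [3] 10101
  [4] 00111
  [5] 01011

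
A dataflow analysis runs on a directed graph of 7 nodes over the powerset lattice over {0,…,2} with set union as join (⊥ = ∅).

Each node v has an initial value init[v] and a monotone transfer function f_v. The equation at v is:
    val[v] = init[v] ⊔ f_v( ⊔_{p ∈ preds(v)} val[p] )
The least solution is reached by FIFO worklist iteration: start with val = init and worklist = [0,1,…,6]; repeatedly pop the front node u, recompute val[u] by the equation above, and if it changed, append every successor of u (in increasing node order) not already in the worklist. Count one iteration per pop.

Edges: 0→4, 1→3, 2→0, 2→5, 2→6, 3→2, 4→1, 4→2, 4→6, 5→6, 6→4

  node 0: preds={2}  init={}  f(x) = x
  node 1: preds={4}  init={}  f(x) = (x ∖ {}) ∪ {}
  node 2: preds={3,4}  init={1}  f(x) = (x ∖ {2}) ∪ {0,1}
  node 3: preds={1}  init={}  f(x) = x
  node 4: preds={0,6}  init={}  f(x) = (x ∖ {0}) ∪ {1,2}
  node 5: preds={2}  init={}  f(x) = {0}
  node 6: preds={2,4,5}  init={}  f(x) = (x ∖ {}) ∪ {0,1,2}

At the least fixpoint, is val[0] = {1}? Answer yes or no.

Trace (13 dequeues):
  [1] u=0 | in {1} | out {1} | prev {} | push {}
  [2] u=1 | in {} | out {} | ==
  [3] u=2 | in {} | out {0,1} | prev {1} | push {0}
  [4] u=3 | in {} | out {} | ==
  [5] u=4 | in {1} | out {1,2} | prev {} | push {1,2}
  [6] u=5 | in {0,1} | out {0} | prev {} | push {}
  [7] u=6 | in {0,1,2} | out {0,1,2} | prev {} | push {4}
  [8] u=0 | in {0,1} | out {0,1} | prev {1} | push {}
  [9] u=1 | in {1,2} | out {1,2} | prev {} | push {3}
  [10] u=2 | in {1,2} | out {0,1} | ==
  [11] u=4 | in {0,1,2} | out {1,2} | ==
  [12] u=3 | in {1,2} | out {1,2} | prev {} | push {2}
  [13] u=2 | in {1,2} | out {0,1} | ==

Converged values:
  [0] {0,1}
  [1] {1,2}
  [2] {0,1}
  [3] {1,2}
  [4] {1,2}
  [5] {0}
  [6] {0,1,2}

no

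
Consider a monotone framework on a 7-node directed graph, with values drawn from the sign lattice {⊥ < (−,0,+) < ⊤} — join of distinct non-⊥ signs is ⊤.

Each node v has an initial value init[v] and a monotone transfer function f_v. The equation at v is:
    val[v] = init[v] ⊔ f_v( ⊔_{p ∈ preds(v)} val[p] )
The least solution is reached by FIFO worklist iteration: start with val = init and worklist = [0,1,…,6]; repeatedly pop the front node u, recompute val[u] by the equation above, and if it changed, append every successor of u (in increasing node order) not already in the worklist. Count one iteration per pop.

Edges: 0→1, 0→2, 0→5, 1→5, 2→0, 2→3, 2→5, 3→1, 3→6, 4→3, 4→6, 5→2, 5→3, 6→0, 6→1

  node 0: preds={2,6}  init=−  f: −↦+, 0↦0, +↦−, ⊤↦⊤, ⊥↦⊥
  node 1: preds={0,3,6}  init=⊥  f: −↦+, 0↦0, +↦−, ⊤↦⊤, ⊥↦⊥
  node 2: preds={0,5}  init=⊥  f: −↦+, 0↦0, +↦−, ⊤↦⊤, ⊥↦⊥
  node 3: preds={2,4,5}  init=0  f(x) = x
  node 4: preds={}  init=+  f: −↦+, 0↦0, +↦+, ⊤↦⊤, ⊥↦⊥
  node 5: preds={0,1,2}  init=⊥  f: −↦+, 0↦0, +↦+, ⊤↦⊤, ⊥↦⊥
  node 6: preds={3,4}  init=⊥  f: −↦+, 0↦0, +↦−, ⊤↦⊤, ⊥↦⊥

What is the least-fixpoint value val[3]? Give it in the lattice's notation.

⊤

Iteration log — 13 steps:
  step 1. node 0  ⊔preds=⊥  new=−  stable
  step 2. node 1  ⊔preds=⊤  new=⊤  old=⊥  +wl: 
  step 3. node 2  ⊔preds=−  new=+  old=⊥  +wl: 0
  step 4. node 3  ⊔preds=+  new=⊤  old=0  +wl: 1
  step 5. node 4  ⊔preds=⊥  new=+  stable
  step 6. node 5  ⊔preds=⊤  new=⊤  old=⊥  +wl: 2,3
  step 7. node 6  ⊔preds=⊤  new=⊤  old=⊥  +wl: 
  step 8. node 0  ⊔preds=⊤  new=⊤  old=−  +wl: 5
  step 9. node 1  ⊔preds=⊤  new=⊤  stable
  step 10. node 2  ⊔preds=⊤  new=⊤  old=+  +wl: 0
  step 11. node 3  ⊔preds=⊤  new=⊤  stable
  step 12. node 5  ⊔preds=⊤  new=⊤  stable
  step 13. node 0  ⊔preds=⊤  new=⊤  stable

Least fixpoint reached:
  node 0: ⊤
  node 1: ⊤
  node 2: ⊤
  node 3: ⊤
  node 4: +
  node 5: ⊤
  node 6: ⊤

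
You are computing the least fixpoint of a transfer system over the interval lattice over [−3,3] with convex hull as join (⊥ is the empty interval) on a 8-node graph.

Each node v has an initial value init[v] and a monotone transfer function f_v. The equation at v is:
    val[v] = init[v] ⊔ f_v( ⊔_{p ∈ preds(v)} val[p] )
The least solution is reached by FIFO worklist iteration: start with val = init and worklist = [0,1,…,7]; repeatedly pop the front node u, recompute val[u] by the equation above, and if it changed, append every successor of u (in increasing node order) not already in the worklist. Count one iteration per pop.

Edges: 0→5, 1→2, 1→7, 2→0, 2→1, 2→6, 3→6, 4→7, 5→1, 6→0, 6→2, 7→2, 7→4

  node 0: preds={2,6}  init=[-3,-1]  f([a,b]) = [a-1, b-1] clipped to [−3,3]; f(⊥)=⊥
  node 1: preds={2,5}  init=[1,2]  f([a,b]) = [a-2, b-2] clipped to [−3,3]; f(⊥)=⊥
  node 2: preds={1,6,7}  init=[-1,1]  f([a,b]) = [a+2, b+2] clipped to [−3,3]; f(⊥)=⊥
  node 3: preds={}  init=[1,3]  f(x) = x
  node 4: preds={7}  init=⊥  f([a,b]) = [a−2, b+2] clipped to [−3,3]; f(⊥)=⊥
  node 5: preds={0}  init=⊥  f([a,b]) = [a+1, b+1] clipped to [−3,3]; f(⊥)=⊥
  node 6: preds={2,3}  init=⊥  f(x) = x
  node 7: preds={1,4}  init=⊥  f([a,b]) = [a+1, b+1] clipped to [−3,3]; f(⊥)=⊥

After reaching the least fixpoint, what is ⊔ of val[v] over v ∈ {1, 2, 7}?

Iteration log — 15 steps:
  step 1. node 0  ⊔preds=[-1,1]  new=[-3,0]  old=[-3,-1]  +wl: 
  step 2. node 1  ⊔preds=[-1,1]  new=[-3,2]  old=[1,2]  +wl: 
  step 3. node 2  ⊔preds=[-3,2]  new=[-1,3]  old=[-1,1]  +wl: 0,1
  step 4. node 3  ⊔preds=⊥  new=[1,3]  stable
  step 5. node 4  ⊔preds=⊥  new=⊥  stable
  step 6. node 5  ⊔preds=[-3,0]  new=[-2,1]  old=⊥  +wl: 
  step 7. node 6  ⊔preds=[-1,3]  new=[-1,3]  old=⊥  +wl: 2
  step 8. node 7  ⊔preds=[-3,2]  new=[-2,3]  old=⊥  +wl: 4
  step 9. node 0  ⊔preds=[-1,3]  new=[-3,2]  old=[-3,0]  +wl: 5
  step 10. node 1  ⊔preds=[-2,3]  new=[-3,2]  stable
  step 11. node 2  ⊔preds=[-3,3]  new=[-1,3]  stable
  step 12. node 4  ⊔preds=[-2,3]  new=[-3,3]  old=⊥  +wl: 7
  step 13. node 5  ⊔preds=[-3,2]  new=[-2,3]  old=[-2,1]  +wl: 1
  step 14. node 7  ⊔preds=[-3,3]  new=[-2,3]  stable
  step 15. node 1  ⊔preds=[-2,3]  new=[-3,2]  stable

Least fixpoint reached:
  node 0: [-3,2]
  node 1: [-3,2]
  node 2: [-1,3]
  node 3: [1,3]
  node 4: [-3,3]
  node 5: [-2,3]
  node 6: [-1,3]
  node 7: [-2,3]

[-3,3]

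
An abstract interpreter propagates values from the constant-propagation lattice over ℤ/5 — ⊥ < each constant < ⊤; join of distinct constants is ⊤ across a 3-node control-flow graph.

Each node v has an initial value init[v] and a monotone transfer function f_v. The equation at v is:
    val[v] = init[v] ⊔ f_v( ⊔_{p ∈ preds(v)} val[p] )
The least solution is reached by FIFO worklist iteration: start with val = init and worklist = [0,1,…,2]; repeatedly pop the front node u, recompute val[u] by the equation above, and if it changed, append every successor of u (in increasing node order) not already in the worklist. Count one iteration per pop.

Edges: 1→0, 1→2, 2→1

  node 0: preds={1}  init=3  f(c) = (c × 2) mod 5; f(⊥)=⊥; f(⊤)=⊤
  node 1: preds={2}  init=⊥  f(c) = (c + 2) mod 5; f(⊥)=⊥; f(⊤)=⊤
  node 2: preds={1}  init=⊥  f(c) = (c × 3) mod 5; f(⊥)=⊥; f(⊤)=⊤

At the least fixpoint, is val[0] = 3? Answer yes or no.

yes

Trace (3 dequeues):
  [1] u=0 | in ⊥ | out 3 | ==
  [2] u=1 | in ⊥ | out ⊥ | ==
  [3] u=2 | in ⊥ | out ⊥ | ==

Converged values:
  [0] 3
  [1] ⊥
  [2] ⊥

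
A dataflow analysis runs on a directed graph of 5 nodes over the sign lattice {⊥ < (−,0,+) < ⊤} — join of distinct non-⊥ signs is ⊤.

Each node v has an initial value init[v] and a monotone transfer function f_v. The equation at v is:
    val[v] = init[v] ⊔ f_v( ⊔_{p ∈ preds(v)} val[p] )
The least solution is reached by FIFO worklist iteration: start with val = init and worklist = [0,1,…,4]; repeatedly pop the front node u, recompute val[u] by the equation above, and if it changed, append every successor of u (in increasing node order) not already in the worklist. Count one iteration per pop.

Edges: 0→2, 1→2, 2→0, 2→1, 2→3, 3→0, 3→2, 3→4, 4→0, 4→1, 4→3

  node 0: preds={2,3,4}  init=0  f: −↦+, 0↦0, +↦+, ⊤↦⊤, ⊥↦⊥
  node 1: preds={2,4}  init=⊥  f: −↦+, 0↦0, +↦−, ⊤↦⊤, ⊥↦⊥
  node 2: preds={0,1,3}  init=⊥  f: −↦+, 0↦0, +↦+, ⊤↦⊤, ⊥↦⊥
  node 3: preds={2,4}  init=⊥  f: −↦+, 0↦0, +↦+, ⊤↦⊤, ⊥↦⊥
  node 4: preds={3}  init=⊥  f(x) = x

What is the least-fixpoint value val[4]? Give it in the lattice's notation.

Worklist (9 pops):
  #1 pop 0: in=⊥ → 0 (no change)
  #2 pop 1: in=⊥ → ⊥ (no change)
  #3 pop 2: in=0 → 0 (was ⊥); enqueue [0,1]
  #4 pop 3: in=0 → 0 (was ⊥); enqueue [2]
  #5 pop 4: in=0 → 0 (was ⊥); enqueue [3]
  #6 pop 0: in=0 → 0 (no change)
  #7 pop 1: in=0 → 0 (was ⊥); enqueue []
  #8 pop 2: in=0 → 0 (no change)
  #9 pop 3: in=0 → 0 (no change)

Fixpoint:
  val[0] = 0
  val[1] = 0
  val[2] = 0
  val[3] = 0
  val[4] = 0

0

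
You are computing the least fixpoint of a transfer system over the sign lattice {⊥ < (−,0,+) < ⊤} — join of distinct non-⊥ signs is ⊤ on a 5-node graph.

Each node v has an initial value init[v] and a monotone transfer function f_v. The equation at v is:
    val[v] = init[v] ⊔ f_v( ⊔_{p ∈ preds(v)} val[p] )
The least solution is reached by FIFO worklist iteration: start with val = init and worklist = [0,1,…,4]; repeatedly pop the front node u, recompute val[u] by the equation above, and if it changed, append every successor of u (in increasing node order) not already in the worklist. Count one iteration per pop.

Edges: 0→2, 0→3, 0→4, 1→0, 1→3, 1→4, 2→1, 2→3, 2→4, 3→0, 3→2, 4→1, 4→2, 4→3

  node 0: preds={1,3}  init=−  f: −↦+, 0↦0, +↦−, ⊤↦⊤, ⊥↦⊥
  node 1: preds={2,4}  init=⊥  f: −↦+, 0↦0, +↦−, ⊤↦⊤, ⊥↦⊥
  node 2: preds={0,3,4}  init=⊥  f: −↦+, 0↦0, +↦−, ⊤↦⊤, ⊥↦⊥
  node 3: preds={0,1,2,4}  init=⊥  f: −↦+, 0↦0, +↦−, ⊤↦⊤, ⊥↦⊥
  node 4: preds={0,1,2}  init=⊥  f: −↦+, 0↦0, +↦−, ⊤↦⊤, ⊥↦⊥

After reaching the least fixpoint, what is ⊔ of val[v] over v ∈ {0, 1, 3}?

Iteration log — 11 steps:
  step 1. node 0  ⊔preds=⊥  new=−  stable
  step 2. node 1  ⊔preds=⊥  new=⊥  stable
  step 3. node 2  ⊔preds=−  new=+  old=⊥  +wl: 1
  step 4. node 3  ⊔preds=⊤  new=⊤  old=⊥  +wl: 0,2
  step 5. node 4  ⊔preds=⊤  new=⊤  old=⊥  +wl: 3
  step 6. node 1  ⊔preds=⊤  new=⊤  old=⊥  +wl: 4
  step 7. node 0  ⊔preds=⊤  new=⊤  old=−  +wl: 
  step 8. node 2  ⊔preds=⊤  new=⊤  old=+  +wl: 1
  step 9. node 3  ⊔preds=⊤  new=⊤  stable
  step 10. node 4  ⊔preds=⊤  new=⊤  stable
  step 11. node 1  ⊔preds=⊤  new=⊤  stable

Least fixpoint reached:
  node 0: ⊤
  node 1: ⊤
  node 2: ⊤
  node 3: ⊤
  node 4: ⊤

⊤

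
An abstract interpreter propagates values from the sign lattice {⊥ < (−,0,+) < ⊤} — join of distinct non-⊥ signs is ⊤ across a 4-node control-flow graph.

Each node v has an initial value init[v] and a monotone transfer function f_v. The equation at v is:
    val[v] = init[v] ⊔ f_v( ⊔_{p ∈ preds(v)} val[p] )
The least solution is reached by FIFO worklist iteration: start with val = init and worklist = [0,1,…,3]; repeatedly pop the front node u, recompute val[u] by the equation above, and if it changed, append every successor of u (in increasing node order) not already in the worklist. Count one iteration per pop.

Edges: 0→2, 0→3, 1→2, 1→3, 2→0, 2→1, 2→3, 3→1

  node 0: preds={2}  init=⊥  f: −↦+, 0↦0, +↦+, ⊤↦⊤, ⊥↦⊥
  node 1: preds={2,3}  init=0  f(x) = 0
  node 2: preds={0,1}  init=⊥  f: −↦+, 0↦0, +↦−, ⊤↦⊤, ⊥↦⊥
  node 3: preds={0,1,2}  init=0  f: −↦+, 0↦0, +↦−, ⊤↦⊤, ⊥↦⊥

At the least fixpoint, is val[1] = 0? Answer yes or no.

Iteration log — 8 steps:
  step 1. node 0  ⊔preds=⊥  new=⊥  stable
  step 2. node 1  ⊔preds=0  new=0  stable
  step 3. node 2  ⊔preds=0  new=0  old=⊥  +wl: 0,1
  step 4. node 3  ⊔preds=0  new=0  stable
  step 5. node 0  ⊔preds=0  new=0  old=⊥  +wl: 2,3
  step 6. node 1  ⊔preds=0  new=0  stable
  step 7. node 2  ⊔preds=0  new=0  stable
  step 8. node 3  ⊔preds=0  new=0  stable

Least fixpoint reached:
  node 0: 0
  node 1: 0
  node 2: 0
  node 3: 0

yes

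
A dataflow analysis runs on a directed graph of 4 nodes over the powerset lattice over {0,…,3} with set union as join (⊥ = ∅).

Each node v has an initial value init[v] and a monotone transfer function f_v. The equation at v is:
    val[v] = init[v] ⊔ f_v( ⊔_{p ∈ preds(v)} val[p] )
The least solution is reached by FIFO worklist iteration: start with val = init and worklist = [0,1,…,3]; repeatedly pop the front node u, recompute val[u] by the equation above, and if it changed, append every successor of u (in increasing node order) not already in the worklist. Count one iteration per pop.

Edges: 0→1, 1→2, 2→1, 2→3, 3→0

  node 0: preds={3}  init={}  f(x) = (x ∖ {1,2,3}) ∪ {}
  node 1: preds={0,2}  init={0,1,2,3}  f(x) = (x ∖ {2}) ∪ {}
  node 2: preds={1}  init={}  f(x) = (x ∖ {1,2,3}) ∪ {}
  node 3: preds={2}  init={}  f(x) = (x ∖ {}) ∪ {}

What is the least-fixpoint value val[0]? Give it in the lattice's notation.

{0}

Trace (7 dequeues):
  [1] u=0 | in {} | out {} | ==
  [2] u=1 | in {} | out {0,1,2,3} | ==
  [3] u=2 | in {0,1,2,3} | out {0} | prev {} | push {1}
  [4] u=3 | in {0} | out {0} | prev {} | push {0}
  [5] u=1 | in {0} | out {0,1,2,3} | ==
  [6] u=0 | in {0} | out {0} | prev {} | push {1}
  [7] u=1 | in {0} | out {0,1,2,3} | ==

Converged values:
  [0] {0}
  [1] {0,1,2,3}
  [2] {0}
  [3] {0}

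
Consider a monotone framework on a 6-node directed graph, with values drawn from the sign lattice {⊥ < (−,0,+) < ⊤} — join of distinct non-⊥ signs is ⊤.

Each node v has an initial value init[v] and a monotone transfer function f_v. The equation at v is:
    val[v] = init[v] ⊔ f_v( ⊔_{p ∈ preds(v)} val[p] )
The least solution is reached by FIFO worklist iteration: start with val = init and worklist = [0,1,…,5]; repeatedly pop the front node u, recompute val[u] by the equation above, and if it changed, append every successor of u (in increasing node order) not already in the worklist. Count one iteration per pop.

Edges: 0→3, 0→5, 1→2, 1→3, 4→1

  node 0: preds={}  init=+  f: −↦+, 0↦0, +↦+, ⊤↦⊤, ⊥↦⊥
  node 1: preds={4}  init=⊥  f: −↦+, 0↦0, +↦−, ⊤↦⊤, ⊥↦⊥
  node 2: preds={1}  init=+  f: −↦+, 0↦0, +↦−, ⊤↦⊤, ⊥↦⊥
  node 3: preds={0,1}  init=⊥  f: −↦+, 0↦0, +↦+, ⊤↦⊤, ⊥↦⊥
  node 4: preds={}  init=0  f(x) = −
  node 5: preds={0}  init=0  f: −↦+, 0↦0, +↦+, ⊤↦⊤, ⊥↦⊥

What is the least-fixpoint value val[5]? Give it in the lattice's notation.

Iteration log — 9 steps:
  step 1. node 0  ⊔preds=⊥  new=+  stable
  step 2. node 1  ⊔preds=0  new=0  old=⊥  +wl: 
  step 3. node 2  ⊔preds=0  new=⊤  old=+  +wl: 
  step 4. node 3  ⊔preds=⊤  new=⊤  old=⊥  +wl: 
  step 5. node 4  ⊔preds=⊥  new=⊤  old=0  +wl: 1
  step 6. node 5  ⊔preds=+  new=⊤  old=0  +wl: 
  step 7. node 1  ⊔preds=⊤  new=⊤  old=0  +wl: 2,3
  step 8. node 2  ⊔preds=⊤  new=⊤  stable
  step 9. node 3  ⊔preds=⊤  new=⊤  stable

Least fixpoint reached:
  node 0: +
  node 1: ⊤
  node 2: ⊤
  node 3: ⊤
  node 4: ⊤
  node 5: ⊤

⊤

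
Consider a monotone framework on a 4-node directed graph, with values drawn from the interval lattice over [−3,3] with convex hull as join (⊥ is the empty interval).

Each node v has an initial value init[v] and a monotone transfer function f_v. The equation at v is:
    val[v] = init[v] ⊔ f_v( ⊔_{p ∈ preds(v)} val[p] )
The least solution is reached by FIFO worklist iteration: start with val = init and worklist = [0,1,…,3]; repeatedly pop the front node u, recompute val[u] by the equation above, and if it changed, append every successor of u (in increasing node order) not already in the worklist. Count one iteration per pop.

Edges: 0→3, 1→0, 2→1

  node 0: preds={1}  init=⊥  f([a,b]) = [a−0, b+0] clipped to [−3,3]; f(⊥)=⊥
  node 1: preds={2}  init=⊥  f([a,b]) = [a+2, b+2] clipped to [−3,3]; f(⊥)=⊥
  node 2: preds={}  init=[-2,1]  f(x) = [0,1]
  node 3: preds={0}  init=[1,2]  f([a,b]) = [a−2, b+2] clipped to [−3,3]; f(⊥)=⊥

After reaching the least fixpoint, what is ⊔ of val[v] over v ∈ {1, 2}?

[-2,3]

Trace (6 dequeues):
  [1] u=0 | in ⊥ | out ⊥ | ==
  [2] u=1 | in [-2,1] | out [0,3] | prev ⊥ | push {0}
  [3] u=2 | in ⊥ | out [-2,1] | ==
  [4] u=3 | in ⊥ | out [1,2] | ==
  [5] u=0 | in [0,3] | out [0,3] | prev ⊥ | push {3}
  [6] u=3 | in [0,3] | out [-2,3] | prev [1,2] | push {}

Converged values:
  [0] [0,3]
  [1] [0,3]
  [2] [-2,1]
  [3] [-2,3]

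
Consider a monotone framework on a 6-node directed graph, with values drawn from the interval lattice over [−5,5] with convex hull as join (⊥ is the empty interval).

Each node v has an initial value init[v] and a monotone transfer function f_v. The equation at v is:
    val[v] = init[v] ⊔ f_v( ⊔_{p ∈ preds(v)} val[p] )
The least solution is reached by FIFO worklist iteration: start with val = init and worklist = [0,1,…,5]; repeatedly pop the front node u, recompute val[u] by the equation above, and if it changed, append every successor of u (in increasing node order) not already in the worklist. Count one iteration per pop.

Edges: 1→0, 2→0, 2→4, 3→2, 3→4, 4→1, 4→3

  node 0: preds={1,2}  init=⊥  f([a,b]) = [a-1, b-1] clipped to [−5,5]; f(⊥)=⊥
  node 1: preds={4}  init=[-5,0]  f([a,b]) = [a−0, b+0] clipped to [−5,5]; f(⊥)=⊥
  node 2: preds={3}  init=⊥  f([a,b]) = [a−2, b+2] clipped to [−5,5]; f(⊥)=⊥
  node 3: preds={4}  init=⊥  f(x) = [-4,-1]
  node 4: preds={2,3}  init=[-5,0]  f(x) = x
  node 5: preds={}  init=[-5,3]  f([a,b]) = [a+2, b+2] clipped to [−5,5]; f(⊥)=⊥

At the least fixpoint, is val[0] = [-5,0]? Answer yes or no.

yes

Iteration log — 12 steps:
  step 1. node 0  ⊔preds=[-5,0]  new=[-5,-1]  old=⊥  +wl: 
  step 2. node 1  ⊔preds=[-5,0]  new=[-5,0]  stable
  step 3. node 2  ⊔preds=⊥  new=⊥  stable
  step 4. node 3  ⊔preds=[-5,0]  new=[-4,-1]  old=⊥  +wl: 2
  step 5. node 4  ⊔preds=[-4,-1]  new=[-5,0]  stable
  step 6. node 5  ⊔preds=⊥  new=[-5,3]  stable
  step 7. node 2  ⊔preds=[-4,-1]  new=[-5,1]  old=⊥  +wl: 0,4
  step 8. node 0  ⊔preds=[-5,1]  new=[-5,0]  old=[-5,-1]  +wl: 
  step 9. node 4  ⊔preds=[-5,1]  new=[-5,1]  old=[-5,0]  +wl: 1,3
  step 10. node 1  ⊔preds=[-5,1]  new=[-5,1]  old=[-5,0]  +wl: 0
  step 11. node 3  ⊔preds=[-5,1]  new=[-4,-1]  stable
  step 12. node 0  ⊔preds=[-5,1]  new=[-5,0]  stable

Least fixpoint reached:
  node 0: [-5,0]
  node 1: [-5,1]
  node 2: [-5,1]
  node 3: [-4,-1]
  node 4: [-5,1]
  node 5: [-5,3]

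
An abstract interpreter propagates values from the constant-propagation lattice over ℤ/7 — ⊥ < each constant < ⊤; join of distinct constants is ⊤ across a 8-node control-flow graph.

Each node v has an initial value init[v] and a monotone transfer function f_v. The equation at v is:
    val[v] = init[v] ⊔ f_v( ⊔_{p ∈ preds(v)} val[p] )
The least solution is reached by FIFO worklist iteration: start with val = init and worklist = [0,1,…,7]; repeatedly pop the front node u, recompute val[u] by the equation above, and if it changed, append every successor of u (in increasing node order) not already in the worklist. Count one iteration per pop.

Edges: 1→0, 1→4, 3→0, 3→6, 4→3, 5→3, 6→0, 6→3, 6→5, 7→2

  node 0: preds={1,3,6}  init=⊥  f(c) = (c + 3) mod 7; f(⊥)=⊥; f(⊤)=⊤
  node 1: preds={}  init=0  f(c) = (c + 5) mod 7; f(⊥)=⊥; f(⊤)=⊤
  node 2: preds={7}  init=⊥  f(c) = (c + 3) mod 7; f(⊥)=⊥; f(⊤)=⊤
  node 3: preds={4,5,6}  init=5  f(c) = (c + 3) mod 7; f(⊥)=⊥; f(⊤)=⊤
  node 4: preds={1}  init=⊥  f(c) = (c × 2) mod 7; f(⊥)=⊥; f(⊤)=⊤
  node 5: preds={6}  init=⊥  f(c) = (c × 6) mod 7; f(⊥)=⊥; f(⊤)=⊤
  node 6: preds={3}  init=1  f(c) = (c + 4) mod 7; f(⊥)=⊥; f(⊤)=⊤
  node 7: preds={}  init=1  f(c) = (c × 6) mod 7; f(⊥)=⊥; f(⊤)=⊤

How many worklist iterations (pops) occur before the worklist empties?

Iteration log — 12 steps:
  step 1. node 0  ⊔preds=⊤  new=⊤  old=⊥  +wl: 
  step 2. node 1  ⊔preds=⊥  new=0  stable
  step 3. node 2  ⊔preds=1  new=4  old=⊥  +wl: 
  step 4. node 3  ⊔preds=1  new=⊤  old=5  +wl: 0
  step 5. node 4  ⊔preds=0  new=0  old=⊥  +wl: 3
  step 6. node 5  ⊔preds=1  new=6  old=⊥  +wl: 
  step 7. node 6  ⊔preds=⊤  new=⊤  old=1  +wl: 5
  step 8. node 7  ⊔preds=⊥  new=1  stable
  step 9. node 0  ⊔preds=⊤  new=⊤  stable
  step 10. node 3  ⊔preds=⊤  new=⊤  stable
  step 11. node 5  ⊔preds=⊤  new=⊤  old=6  +wl: 3
  step 12. node 3  ⊔preds=⊤  new=⊤  stable

Least fixpoint reached:
  node 0: ⊤
  node 1: 0
  node 2: 4
  node 3: ⊤
  node 4: 0
  node 5: ⊤
  node 6: ⊤
  node 7: 1

12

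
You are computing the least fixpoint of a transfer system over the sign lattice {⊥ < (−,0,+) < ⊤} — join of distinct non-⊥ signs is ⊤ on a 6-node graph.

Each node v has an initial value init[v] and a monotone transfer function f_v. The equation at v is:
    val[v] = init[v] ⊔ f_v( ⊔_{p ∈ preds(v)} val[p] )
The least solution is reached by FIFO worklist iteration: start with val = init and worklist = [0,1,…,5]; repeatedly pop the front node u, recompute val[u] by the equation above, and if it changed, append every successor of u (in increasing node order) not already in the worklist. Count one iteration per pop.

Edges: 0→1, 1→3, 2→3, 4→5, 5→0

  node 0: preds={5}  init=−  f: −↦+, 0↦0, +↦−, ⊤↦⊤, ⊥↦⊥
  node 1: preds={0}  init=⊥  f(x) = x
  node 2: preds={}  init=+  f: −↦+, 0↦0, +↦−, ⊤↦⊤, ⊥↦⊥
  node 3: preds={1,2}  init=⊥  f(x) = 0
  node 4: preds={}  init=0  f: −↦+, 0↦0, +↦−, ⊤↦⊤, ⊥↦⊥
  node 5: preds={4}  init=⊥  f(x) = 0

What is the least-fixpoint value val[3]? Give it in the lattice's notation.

0

Worklist (9 pops):
  #1 pop 0: in=⊥ → − (no change)
  #2 pop 1: in=− → − (was ⊥); enqueue []
  #3 pop 2: in=⊥ → + (no change)
  #4 pop 3: in=⊤ → 0 (was ⊥); enqueue []
  #5 pop 4: in=⊥ → 0 (no change)
  #6 pop 5: in=0 → 0 (was ⊥); enqueue [0]
  #7 pop 0: in=0 → ⊤ (was −); enqueue [1]
  #8 pop 1: in=⊤ → ⊤ (was −); enqueue [3]
  #9 pop 3: in=⊤ → 0 (no change)

Fixpoint:
  val[0] = ⊤
  val[1] = ⊤
  val[2] = +
  val[3] = 0
  val[4] = 0
  val[5] = 0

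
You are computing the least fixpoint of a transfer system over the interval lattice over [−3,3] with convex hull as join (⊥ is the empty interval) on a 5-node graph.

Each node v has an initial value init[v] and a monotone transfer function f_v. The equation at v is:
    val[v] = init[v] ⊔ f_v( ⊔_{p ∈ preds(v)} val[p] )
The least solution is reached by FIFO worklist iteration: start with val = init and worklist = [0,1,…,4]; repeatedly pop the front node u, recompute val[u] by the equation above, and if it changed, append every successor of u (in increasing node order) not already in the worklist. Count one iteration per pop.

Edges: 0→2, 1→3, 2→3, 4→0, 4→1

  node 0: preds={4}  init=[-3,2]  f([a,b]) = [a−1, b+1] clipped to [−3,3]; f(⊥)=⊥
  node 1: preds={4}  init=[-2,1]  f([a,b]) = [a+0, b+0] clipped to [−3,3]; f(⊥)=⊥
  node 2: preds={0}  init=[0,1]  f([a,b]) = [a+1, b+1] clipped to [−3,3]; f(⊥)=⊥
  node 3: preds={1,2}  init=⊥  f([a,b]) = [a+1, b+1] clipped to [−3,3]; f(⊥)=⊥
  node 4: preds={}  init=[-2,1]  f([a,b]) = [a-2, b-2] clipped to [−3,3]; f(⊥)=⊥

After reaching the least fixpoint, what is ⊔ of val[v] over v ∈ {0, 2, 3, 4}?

[-3,3]

Worklist (5 pops):
  #1 pop 0: in=[-2,1] → [-3,2] (no change)
  #2 pop 1: in=[-2,1] → [-2,1] (no change)
  #3 pop 2: in=[-3,2] → [-2,3] (was [0,1]); enqueue []
  #4 pop 3: in=[-2,3] → [-1,3] (was ⊥); enqueue []
  #5 pop 4: in=⊥ → [-2,1] (no change)

Fixpoint:
  val[0] = [-3,2]
  val[1] = [-2,1]
  val[2] = [-2,3]
  val[3] = [-1,3]
  val[4] = [-2,1]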